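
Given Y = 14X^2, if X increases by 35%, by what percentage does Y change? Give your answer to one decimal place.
82.3%

For Y = 14X^2:
If X → X(1 + 0.35)
Then Y → Y · (1 + 0.35)^2
     = Y · 1.8225

Percentage change = ((1 + 0.35)^2 − 1) × 100% ≈ 82.3%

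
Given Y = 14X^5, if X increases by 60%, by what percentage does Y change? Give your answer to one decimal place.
948.6%

For Y = 14X^5:
If X → X(1 + 0.6)
Then Y → Y · (1 + 0.6)^5
     ≈ Y · 10.4858

Percentage change = ((1 + 0.6)^5 − 1) × 100% ≈ 948.6%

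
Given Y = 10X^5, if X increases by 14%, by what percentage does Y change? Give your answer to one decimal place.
92.5%

For Y = 10X^5:
If X → X(1 + 0.14)
Then Y → Y · (1 + 0.14)^5
     ≈ Y · 1.9254

Percentage change = ((1 + 0.14)^5 − 1) × 100% ≈ 92.5%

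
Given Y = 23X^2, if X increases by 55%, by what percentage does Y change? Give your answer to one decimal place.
140.3%

For Y = 23X^2:
If X → X(1 + 0.55)
Then Y → Y · (1 + 0.55)^2
     = Y · 2.4025

Percentage change = ((1 + 0.55)^2 − 1) × 100% ≈ 140.3%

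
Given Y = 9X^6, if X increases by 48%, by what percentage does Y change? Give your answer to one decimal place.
950.9%

For Y = 9X^6:
If X → X(1 + 0.48)
Then Y → Y · (1 + 0.48)^6
     ≈ Y · 10.5092

Percentage change = ((1 + 0.48)^6 − 1) × 100% ≈ 950.9%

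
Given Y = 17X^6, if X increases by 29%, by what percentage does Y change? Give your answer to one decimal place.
360.8%

For Y = 17X^6:
If X → X(1 + 0.29)
Then Y → Y · (1 + 0.29)^6
     ≈ Y · 4.6083

Percentage change = ((1 + 0.29)^6 − 1) × 100% ≈ 360.8%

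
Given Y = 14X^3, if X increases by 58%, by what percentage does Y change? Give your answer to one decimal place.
294.4%

For Y = 14X^3:
If X → X(1 + 0.58)
Then Y → Y · (1 + 0.58)^3
     ≈ Y · 3.9443

Percentage change = ((1 + 0.58)^3 − 1) × 100% ≈ 294.4%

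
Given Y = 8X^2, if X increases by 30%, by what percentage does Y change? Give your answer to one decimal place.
69.0%

For Y = 8X^2:
If X → X(1 + 0.3)
Then Y → Y · (1 + 0.3)^2
     = Y · 1.6900

Percentage change = ((1 + 0.3)^2 − 1) × 100% = 69.0%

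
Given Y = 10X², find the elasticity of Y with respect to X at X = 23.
Elasticity = 2

Elasticity = (dY/dX) · (X/Y)

dY/dX = 20·X
At X = 23: dY/dX = 460, Y = 5290

Elasticity = 460 · (23 / 5290) = 2

Interpretation: for a small percentage change in X, the percentage change in Y is approximately 2.00 times as large.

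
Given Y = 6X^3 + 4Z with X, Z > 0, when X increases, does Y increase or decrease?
Y increases

Taking the partial derivative:
∂Y/∂X = 18X^2

∂Y/∂X = 18X^2 > 0 (assuming positive values)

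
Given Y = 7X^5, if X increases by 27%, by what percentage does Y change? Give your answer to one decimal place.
230.4%

For Y = 7X^5:
If X → X(1 + 0.27)
Then Y → Y · (1 + 0.27)^5
     ≈ Y · 3.3038

Percentage change = ((1 + 0.27)^5 − 1) × 100% ≈ 230.4%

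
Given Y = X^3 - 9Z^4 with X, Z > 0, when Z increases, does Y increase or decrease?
Y decreases

Taking the partial derivative:
∂Y/∂Z = -36Z^3

∂Y/∂Z = -36Z^3 < 0 (assuming positive values)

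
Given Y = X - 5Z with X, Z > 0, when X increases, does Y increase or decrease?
Y increases

Taking the partial derivative:
∂Y/∂X = 1

∂Y/∂X = 1 > 0 (assuming positive values)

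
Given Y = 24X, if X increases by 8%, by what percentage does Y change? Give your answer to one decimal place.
8.0%

For Y = 24X:
If X → X(1 + 0.08)
Then Y → Y · (1 + 0.08)^1
     = Y · 1.0800

Percentage change = ((1 + 0.08)^1 − 1) × 100% = 8.0%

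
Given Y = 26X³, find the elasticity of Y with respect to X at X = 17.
Elasticity = 3

Elasticity = (dY/dX) · (X/Y)

dY/dX = 78·X²
At X = 17: dY/dX = 22542, Y = 127738

Elasticity = 22542 · (17 / 127738) = 3

Interpretation: for a small percentage change in X, the percentage change in Y is approximately 3.00 times as large.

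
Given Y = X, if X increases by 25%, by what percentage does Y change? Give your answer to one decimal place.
25.0%

For Y = X:
If X → X(1 + 0.25)
Then Y → Y · (1 + 0.25)^1
     = Y · 1.2500

Percentage change = ((1 + 0.25)^1 − 1) × 100% = 25.0%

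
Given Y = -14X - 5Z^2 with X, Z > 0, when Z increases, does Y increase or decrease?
Y decreases

Taking the partial derivative:
∂Y/∂Z = -10Z

∂Y/∂Z = -10Z < 0 (assuming positive values)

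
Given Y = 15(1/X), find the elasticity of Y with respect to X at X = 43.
Elasticity = -1

Elasticity = (dY/dX) · (X/Y)

dY/dX = -15/X²
At X = 43: dY/dX = -15/1849, Y = 15/43

Elasticity = (-15/1849) · (43 / (15/43)) = -1

Interpretation: for a small percentage change in X, the percentage change in Y is approximately -1.00 times as large.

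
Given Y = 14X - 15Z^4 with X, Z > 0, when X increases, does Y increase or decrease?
Y increases

Taking the partial derivative:
∂Y/∂X = 14

∂Y/∂X = 14 > 0 (assuming positive values)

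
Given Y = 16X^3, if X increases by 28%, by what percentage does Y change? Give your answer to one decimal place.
109.7%

For Y = 16X^3:
If X → X(1 + 0.28)
Then Y → Y · (1 + 0.28)^3
     ≈ Y · 2.0972

Percentage change = ((1 + 0.28)^3 − 1) × 100% ≈ 109.7%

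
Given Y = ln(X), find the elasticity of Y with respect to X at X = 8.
Elasticity = 1/ln(8) ≈ 0.4809

Elasticity = (dY/dX) · (X/Y)

dY/dX = 1/X
At X = 8: dY/dX = 1/8, Y = ln(8)

Elasticity = (1/8) · (8 / (ln(8))) = 1/ln(8) ≈ 0.4809

Interpretation: for a small percentage change in X, the percentage change in Y is approximately 0.48 times as large.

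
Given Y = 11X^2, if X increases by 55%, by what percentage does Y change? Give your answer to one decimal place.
140.3%

For Y = 11X^2:
If X → X(1 + 0.55)
Then Y → Y · (1 + 0.55)^2
     = Y · 2.4025

Percentage change = ((1 + 0.55)^2 − 1) × 100% ≈ 140.3%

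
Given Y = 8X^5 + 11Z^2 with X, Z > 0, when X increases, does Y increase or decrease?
Y increases

Taking the partial derivative:
∂Y/∂X = 40X^4

∂Y/∂X = 40X^4 > 0 (assuming positive values)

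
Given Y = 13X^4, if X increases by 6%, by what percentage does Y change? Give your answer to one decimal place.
26.2%

For Y = 13X^4:
If X → X(1 + 0.06)
Then Y → Y · (1 + 0.06)^4
     ≈ Y · 1.2625

Percentage change = ((1 + 0.06)^4 − 1) × 100% ≈ 26.2%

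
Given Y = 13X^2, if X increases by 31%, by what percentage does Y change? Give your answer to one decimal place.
71.6%

For Y = 13X^2:
If X → X(1 + 0.31)
Then Y → Y · (1 + 0.31)^2
     = Y · 1.7161

Percentage change = ((1 + 0.31)^2 − 1) × 100% ≈ 71.6%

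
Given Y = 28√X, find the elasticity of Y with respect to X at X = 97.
Elasticity = 1/2

Elasticity = (dY/dX) · (X/Y)

dY/dX = 14/√X
At X = 97: dY/dX = 14·√97/97, Y = 28·√97

Elasticity = (14·√97/97) · (97 / (28·√97)) = 1/2

Interpretation: for a small percentage change in X, the percentage change in Y is approximately 0.50 times as large.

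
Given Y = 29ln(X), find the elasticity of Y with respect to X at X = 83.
Elasticity = 1/ln(83) ≈ 0.2263

Elasticity = (dY/dX) · (X/Y)

dY/dX = 29/X
At X = 83: dY/dX = 29/83, Y = 29·ln(83)

Elasticity = (29/83) · (83 / (29·ln(83))) = 1/ln(83) ≈ 0.2263

Interpretation: for a small percentage change in X, the percentage change in Y is approximately 0.23 times as large.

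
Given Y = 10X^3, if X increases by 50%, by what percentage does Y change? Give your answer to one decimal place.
237.5%

For Y = 10X^3:
If X → X(1 + 0.5)
Then Y → Y · (1 + 0.5)^3
     = Y · 3.3750

Percentage change = ((1 + 0.5)^3 − 1) × 100% = 237.5%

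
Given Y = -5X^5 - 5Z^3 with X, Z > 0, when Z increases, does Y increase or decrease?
Y decreases

Taking the partial derivative:
∂Y/∂Z = -15Z^2

∂Y/∂Z = -15Z^2 < 0 (assuming positive values)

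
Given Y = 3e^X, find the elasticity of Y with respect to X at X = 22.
Elasticity = 22

Elasticity = (dY/dX) · (X/Y)

dY/dX = 3·e^X
At X = 22: dY/dX = 3·e^22, Y = 3·e^22

Elasticity = (3·e^22) · (22 / (3·e^22)) = 22

Interpretation: for a small percentage change in X, the percentage change in Y is approximately 22.00 times as large.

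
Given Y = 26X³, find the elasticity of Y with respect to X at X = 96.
Elasticity = 3

Elasticity = (dY/dX) · (X/Y)

dY/dX = 78·X²
At X = 96: dY/dX = 718848, Y = 23003136

Elasticity = 718848 · (96 / 23003136) = 3

Interpretation: for a small percentage change in X, the percentage change in Y is approximately 3.00 times as large.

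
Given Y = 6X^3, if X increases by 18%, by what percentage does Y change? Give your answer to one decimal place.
64.3%

For Y = 6X^3:
If X → X(1 + 0.18)
Then Y → Y · (1 + 0.18)^3
     ≈ Y · 1.6430

Percentage change = ((1 + 0.18)^3 − 1) × 100% ≈ 64.3%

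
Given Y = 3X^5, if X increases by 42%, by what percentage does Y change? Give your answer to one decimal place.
477.4%

For Y = 3X^5:
If X → X(1 + 0.42)
Then Y → Y · (1 + 0.42)^5
     ≈ Y · 5.7735

Percentage change = ((1 + 0.42)^5 − 1) × 100% ≈ 477.4%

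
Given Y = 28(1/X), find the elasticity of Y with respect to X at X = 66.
Elasticity = -1

Elasticity = (dY/dX) · (X/Y)

dY/dX = -28/X²
At X = 66: dY/dX = -7/1089, Y = 14/33

Elasticity = (-7/1089) · (66 / (14/33)) = -1

Interpretation: for a small percentage change in X, the percentage change in Y is approximately -1.00 times as large.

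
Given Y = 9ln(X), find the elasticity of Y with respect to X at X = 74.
Elasticity = 1/ln(74) ≈ 0.2323

Elasticity = (dY/dX) · (X/Y)

dY/dX = 9/X
At X = 74: dY/dX = 9/74, Y = 9·ln(74)

Elasticity = (9/74) · (74 / (9·ln(74))) = 1/ln(74) ≈ 0.2323

Interpretation: for a small percentage change in X, the percentage change in Y is approximately 0.23 times as large.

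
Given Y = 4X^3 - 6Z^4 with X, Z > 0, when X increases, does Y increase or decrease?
Y increases

Taking the partial derivative:
∂Y/∂X = 12X^2

∂Y/∂X = 12X^2 > 0 (assuming positive values)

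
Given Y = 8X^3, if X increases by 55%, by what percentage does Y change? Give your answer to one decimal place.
272.4%

For Y = 8X^3:
If X → X(1 + 0.55)
Then Y → Y · (1 + 0.55)^3
     ≈ Y · 3.7239

Percentage change = ((1 + 0.55)^3 − 1) × 100% ≈ 272.4%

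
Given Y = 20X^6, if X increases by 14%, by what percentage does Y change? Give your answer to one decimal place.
119.5%

For Y = 20X^6:
If X → X(1 + 0.14)
Then Y → Y · (1 + 0.14)^6
     ≈ Y · 2.1950

Percentage change = ((1 + 0.14)^6 − 1) × 100% ≈ 119.5%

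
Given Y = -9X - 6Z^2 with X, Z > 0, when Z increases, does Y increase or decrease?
Y decreases

Taking the partial derivative:
∂Y/∂Z = -12Z

∂Y/∂Z = -12Z < 0 (assuming positive values)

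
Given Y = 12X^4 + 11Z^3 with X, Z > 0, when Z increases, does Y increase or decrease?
Y increases

Taking the partial derivative:
∂Y/∂Z = 33Z^2

∂Y/∂Z = 33Z^2 > 0 (assuming positive values)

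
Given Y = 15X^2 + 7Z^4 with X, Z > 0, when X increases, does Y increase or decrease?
Y increases

Taking the partial derivative:
∂Y/∂X = 30X

∂Y/∂X = 30X > 0 (assuming positive values)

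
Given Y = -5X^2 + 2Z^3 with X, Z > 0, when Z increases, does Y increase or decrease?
Y increases

Taking the partial derivative:
∂Y/∂Z = 6Z^2

∂Y/∂Z = 6Z^2 > 0 (assuming positive values)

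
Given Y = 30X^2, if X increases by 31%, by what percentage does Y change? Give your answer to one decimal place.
71.6%

For Y = 30X^2:
If X → X(1 + 0.31)
Then Y → Y · (1 + 0.31)^2
     = Y · 1.7161

Percentage change = ((1 + 0.31)^2 − 1) × 100% ≈ 71.6%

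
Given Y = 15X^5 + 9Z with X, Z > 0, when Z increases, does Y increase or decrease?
Y increases

Taking the partial derivative:
∂Y/∂Z = 9

∂Y/∂Z = 9 > 0 (assuming positive values)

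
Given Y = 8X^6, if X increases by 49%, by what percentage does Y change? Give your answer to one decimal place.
994.3%

For Y = 8X^6:
If X → X(1 + 0.49)
Then Y → Y · (1 + 0.49)^6
     ≈ Y · 10.9425

Percentage change = ((1 + 0.49)^6 − 1) × 100% ≈ 994.3%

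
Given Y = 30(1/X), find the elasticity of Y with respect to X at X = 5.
Elasticity = -1

Elasticity = (dY/dX) · (X/Y)

dY/dX = -30/X²
At X = 5: dY/dX = -6/5, Y = 6

Elasticity = (-6/5) · (5 / 6) = -1

Interpretation: for a small percentage change in X, the percentage change in Y is approximately -1.00 times as large.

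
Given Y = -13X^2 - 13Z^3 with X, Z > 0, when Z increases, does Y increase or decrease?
Y decreases

Taking the partial derivative:
∂Y/∂Z = -39Z^2

∂Y/∂Z = -39Z^2 < 0 (assuming positive values)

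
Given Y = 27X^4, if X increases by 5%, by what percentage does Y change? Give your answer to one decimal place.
21.6%

For Y = 27X^4:
If X → X(1 + 0.05)
Then Y → Y · (1 + 0.05)^4
     ≈ Y · 1.2155

Percentage change = ((1 + 0.05)^4 − 1) × 100% ≈ 21.6%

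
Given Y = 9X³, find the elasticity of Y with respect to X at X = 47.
Elasticity = 3

Elasticity = (dY/dX) · (X/Y)

dY/dX = 27·X²
At X = 47: dY/dX = 59643, Y = 934407

Elasticity = 59643 · (47 / 934407) = 3

Interpretation: for a small percentage change in X, the percentage change in Y is approximately 3.00 times as large.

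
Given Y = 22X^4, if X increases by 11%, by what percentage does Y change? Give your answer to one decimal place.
51.8%

For Y = 22X^4:
If X → X(1 + 0.11)
Then Y → Y · (1 + 0.11)^4
     ≈ Y · 1.5181

Percentage change = ((1 + 0.11)^4 − 1) × 100% ≈ 51.8%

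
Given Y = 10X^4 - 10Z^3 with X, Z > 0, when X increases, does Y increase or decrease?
Y increases

Taking the partial derivative:
∂Y/∂X = 40X^3

∂Y/∂X = 40X^3 > 0 (assuming positive values)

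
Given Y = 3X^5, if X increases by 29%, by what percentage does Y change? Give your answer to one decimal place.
257.2%

For Y = 3X^5:
If X → X(1 + 0.29)
Then Y → Y · (1 + 0.29)^5
     ≈ Y · 3.5723

Percentage change = ((1 + 0.29)^5 − 1) × 100% ≈ 257.2%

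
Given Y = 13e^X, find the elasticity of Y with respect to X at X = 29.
Elasticity = 29

Elasticity = (dY/dX) · (X/Y)

dY/dX = 13·e^X
At X = 29: dY/dX = 13·e^29, Y = 13·e^29

Elasticity = (13·e^29) · (29 / (13·e^29)) = 29

Interpretation: for a small percentage change in X, the percentage change in Y is approximately 29.00 times as large.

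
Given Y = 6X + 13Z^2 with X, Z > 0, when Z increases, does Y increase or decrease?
Y increases

Taking the partial derivative:
∂Y/∂Z = 26Z

∂Y/∂Z = 26Z > 0 (assuming positive values)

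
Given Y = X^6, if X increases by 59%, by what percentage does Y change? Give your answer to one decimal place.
1515.8%

For Y = X^6:
If X → X(1 + 0.59)
Then Y → Y · (1 + 0.59)^6
     ≈ Y · 16.1578

Percentage change = ((1 + 0.59)^6 − 1) × 100% ≈ 1515.8%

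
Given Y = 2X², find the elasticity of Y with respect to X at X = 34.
Elasticity = 2

Elasticity = (dY/dX) · (X/Y)

dY/dX = 4·X
At X = 34: dY/dX = 136, Y = 2312

Elasticity = 136 · (34 / 2312) = 2

Interpretation: for a small percentage change in X, the percentage change in Y is approximately 2.00 times as large.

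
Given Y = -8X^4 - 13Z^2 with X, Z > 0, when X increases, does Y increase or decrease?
Y decreases

Taking the partial derivative:
∂Y/∂X = -32X^3

∂Y/∂X = -32X^3 < 0 (assuming positive values)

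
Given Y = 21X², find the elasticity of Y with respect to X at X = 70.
Elasticity = 2

Elasticity = (dY/dX) · (X/Y)

dY/dX = 42·X
At X = 70: dY/dX = 2940, Y = 102900

Elasticity = 2940 · (70 / 102900) = 2

Interpretation: for a small percentage change in X, the percentage change in Y is approximately 2.00 times as large.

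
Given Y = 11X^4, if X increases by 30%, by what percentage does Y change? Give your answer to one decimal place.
185.6%

For Y = 11X^4:
If X → X(1 + 0.3)
Then Y → Y · (1 + 0.3)^4
     = Y · 2.8561

Percentage change = ((1 + 0.3)^4 − 1) × 100% ≈ 185.6%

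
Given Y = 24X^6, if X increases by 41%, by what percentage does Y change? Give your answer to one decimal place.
685.8%

For Y = 24X^6:
If X → X(1 + 0.41)
Then Y → Y · (1 + 0.41)^6
     ≈ Y · 7.8580

Percentage change = ((1 + 0.41)^6 − 1) × 100% ≈ 685.8%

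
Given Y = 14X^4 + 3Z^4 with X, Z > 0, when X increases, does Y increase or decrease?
Y increases

Taking the partial derivative:
∂Y/∂X = 56X^3

∂Y/∂X = 56X^3 > 0 (assuming positive values)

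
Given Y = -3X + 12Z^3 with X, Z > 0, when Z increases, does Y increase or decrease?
Y increases

Taking the partial derivative:
∂Y/∂Z = 36Z^2

∂Y/∂Z = 36Z^2 > 0 (assuming positive values)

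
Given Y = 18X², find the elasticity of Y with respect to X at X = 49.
Elasticity = 2

Elasticity = (dY/dX) · (X/Y)

dY/dX = 36·X
At X = 49: dY/dX = 1764, Y = 43218

Elasticity = 1764 · (49 / 43218) = 2

Interpretation: for a small percentage change in X, the percentage change in Y is approximately 2.00 times as large.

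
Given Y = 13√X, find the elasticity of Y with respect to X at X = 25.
Elasticity = 1/2

Elasticity = (dY/dX) · (X/Y)

dY/dX = 13/(2·√X)
At X = 25: dY/dX = 13/10, Y = 65

Elasticity = (13/10) · (25 / 65) = 1/2

Interpretation: for a small percentage change in X, the percentage change in Y is approximately 0.50 times as large.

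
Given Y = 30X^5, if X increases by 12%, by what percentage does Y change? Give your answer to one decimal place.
76.2%

For Y = 30X^5:
If X → X(1 + 0.12)
Then Y → Y · (1 + 0.12)^5
     ≈ Y · 1.7623

Percentage change = ((1 + 0.12)^5 − 1) × 100% ≈ 76.2%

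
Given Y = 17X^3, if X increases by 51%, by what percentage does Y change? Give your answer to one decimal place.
244.3%

For Y = 17X^3:
If X → X(1 + 0.51)
Then Y → Y · (1 + 0.51)^3
     ≈ Y · 3.4430

Percentage change = ((1 + 0.51)^3 − 1) × 100% ≈ 244.3%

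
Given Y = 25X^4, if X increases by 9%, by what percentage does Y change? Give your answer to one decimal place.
41.2%

For Y = 25X^4:
If X → X(1 + 0.09)
Then Y → Y · (1 + 0.09)^4
     ≈ Y · 1.4116

Percentage change = ((1 + 0.09)^4 − 1) × 100% ≈ 41.2%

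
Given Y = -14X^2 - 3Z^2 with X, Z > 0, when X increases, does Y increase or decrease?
Y decreases

Taking the partial derivative:
∂Y/∂X = -28X

∂Y/∂X = -28X < 0 (assuming positive values)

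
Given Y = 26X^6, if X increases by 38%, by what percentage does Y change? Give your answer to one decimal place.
590.7%

For Y = 26X^6:
If X → X(1 + 0.38)
Then Y → Y · (1 + 0.38)^6
     ≈ Y · 6.9068

Percentage change = ((1 + 0.38)^6 − 1) × 100% ≈ 590.7%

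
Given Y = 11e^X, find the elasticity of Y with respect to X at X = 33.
Elasticity = 33

Elasticity = (dY/dX) · (X/Y)

dY/dX = 11·e^X
At X = 33: dY/dX = 11·e^33, Y = 11·e^33

Elasticity = (11·e^33) · (33 / (11·e^33)) = 33

Interpretation: for a small percentage change in X, the percentage change in Y is approximately 33.00 times as large.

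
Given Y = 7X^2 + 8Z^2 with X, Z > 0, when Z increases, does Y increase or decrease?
Y increases

Taking the partial derivative:
∂Y/∂Z = 16Z

∂Y/∂Z = 16Z > 0 (assuming positive values)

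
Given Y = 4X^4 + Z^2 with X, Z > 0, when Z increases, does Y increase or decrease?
Y increases

Taking the partial derivative:
∂Y/∂Z = 2Z

∂Y/∂Z = 2Z > 0 (assuming positive values)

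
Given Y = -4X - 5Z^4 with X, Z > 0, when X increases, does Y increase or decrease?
Y decreases

Taking the partial derivative:
∂Y/∂X = -4

∂Y/∂X = -4 < 0 (assuming positive values)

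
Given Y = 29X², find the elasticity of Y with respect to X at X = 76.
Elasticity = 2

Elasticity = (dY/dX) · (X/Y)

dY/dX = 58·X
At X = 76: dY/dX = 4408, Y = 167504

Elasticity = 4408 · (76 / 167504) = 2

Interpretation: for a small percentage change in X, the percentage change in Y is approximately 2.00 times as large.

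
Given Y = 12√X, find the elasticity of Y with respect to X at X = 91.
Elasticity = 1/2

Elasticity = (dY/dX) · (X/Y)

dY/dX = 6/√X
At X = 91: dY/dX = 6·√91/91, Y = 12·√91

Elasticity = (6·√91/91) · (91 / (12·√91)) = 1/2

Interpretation: for a small percentage change in X, the percentage change in Y is approximately 0.50 times as large.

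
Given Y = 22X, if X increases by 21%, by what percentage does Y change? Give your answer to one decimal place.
21.0%

For Y = 22X:
If X → X(1 + 0.21)
Then Y → Y · (1 + 0.21)^1
     = Y · 1.2100

Percentage change = ((1 + 0.21)^1 − 1) × 100% = 21.0%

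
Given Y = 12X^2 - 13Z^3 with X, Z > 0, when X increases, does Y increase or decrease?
Y increases

Taking the partial derivative:
∂Y/∂X = 24X

∂Y/∂X = 24X > 0 (assuming positive values)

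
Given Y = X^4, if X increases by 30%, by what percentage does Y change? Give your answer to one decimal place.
185.6%

For Y = X^4:
If X → X(1 + 0.3)
Then Y → Y · (1 + 0.3)^4
     = Y · 2.8561

Percentage change = ((1 + 0.3)^4 − 1) × 100% ≈ 185.6%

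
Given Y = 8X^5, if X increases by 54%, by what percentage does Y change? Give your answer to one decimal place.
766.2%

For Y = 8X^5:
If X → X(1 + 0.54)
Then Y → Y · (1 + 0.54)^5
     ≈ Y · 8.6617

Percentage change = ((1 + 0.54)^5 − 1) × 100% ≈ 766.2%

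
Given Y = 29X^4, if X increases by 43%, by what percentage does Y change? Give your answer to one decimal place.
318.2%

For Y = 29X^4:
If X → X(1 + 0.43)
Then Y → Y · (1 + 0.43)^4
     ≈ Y · 4.1816

Percentage change = ((1 + 0.43)^4 − 1) × 100% ≈ 318.2%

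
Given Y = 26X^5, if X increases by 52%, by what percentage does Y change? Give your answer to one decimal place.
711.4%

For Y = 26X^5:
If X → X(1 + 0.52)
Then Y → Y · (1 + 0.52)^5
     ≈ Y · 8.1137

Percentage change = ((1 + 0.52)^5 − 1) × 100% ≈ 711.4%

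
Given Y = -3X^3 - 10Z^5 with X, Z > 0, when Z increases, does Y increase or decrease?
Y decreases

Taking the partial derivative:
∂Y/∂Z = -50Z^4

∂Y/∂Z = -50Z^4 < 0 (assuming positive values)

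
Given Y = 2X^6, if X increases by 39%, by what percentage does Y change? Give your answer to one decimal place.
621.3%

For Y = 2X^6:
If X → X(1 + 0.39)
Then Y → Y · (1 + 0.39)^6
     ≈ Y · 7.2125

Percentage change = ((1 + 0.39)^6 − 1) × 100% ≈ 621.3%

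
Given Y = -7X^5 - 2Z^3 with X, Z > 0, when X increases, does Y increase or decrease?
Y decreases

Taking the partial derivative:
∂Y/∂X = -35X^4

∂Y/∂X = -35X^4 < 0 (assuming positive values)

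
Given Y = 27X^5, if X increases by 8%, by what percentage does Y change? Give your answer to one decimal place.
46.9%

For Y = 27X^5:
If X → X(1 + 0.08)
Then Y → Y · (1 + 0.08)^5
     ≈ Y · 1.4693

Percentage change = ((1 + 0.08)^5 − 1) × 100% ≈ 46.9%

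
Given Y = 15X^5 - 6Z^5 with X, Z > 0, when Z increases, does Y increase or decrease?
Y decreases

Taking the partial derivative:
∂Y/∂Z = -30Z^4

∂Y/∂Z = -30Z^4 < 0 (assuming positive values)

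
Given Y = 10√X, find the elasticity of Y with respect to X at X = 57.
Elasticity = 1/2

Elasticity = (dY/dX) · (X/Y)

dY/dX = 5/√X
At X = 57: dY/dX = 5·√57/57, Y = 10·√57

Elasticity = (5·√57/57) · (57 / (10·√57)) = 1/2

Interpretation: for a small percentage change in X, the percentage change in Y is approximately 0.50 times as large.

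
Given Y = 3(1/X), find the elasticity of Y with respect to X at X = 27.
Elasticity = -1

Elasticity = (dY/dX) · (X/Y)

dY/dX = -3/X²
At X = 27: dY/dX = -1/243, Y = 1/9

Elasticity = (-1/243) · (27 / (1/9)) = -1

Interpretation: for a small percentage change in X, the percentage change in Y is approximately -1.00 times as large.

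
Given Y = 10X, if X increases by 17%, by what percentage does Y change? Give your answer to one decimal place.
17.0%

For Y = 10X:
If X → X(1 + 0.17)
Then Y → Y · (1 + 0.17)^1
     = Y · 1.1700

Percentage change = ((1 + 0.17)^1 − 1) × 100% = 17.0%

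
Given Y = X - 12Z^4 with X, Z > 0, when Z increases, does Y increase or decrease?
Y decreases

Taking the partial derivative:
∂Y/∂Z = -48Z^3

∂Y/∂Z = -48Z^3 < 0 (assuming positive values)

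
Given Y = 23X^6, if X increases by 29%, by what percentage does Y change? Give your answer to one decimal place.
360.8%

For Y = 23X^6:
If X → X(1 + 0.29)
Then Y → Y · (1 + 0.29)^6
     ≈ Y · 4.6083

Percentage change = ((1 + 0.29)^6 − 1) × 100% ≈ 360.8%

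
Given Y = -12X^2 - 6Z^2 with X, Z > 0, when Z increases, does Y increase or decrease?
Y decreases

Taking the partial derivative:
∂Y/∂Z = -12Z

∂Y/∂Z = -12Z < 0 (assuming positive values)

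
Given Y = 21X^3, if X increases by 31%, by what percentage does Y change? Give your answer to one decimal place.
124.8%

For Y = 21X^3:
If X → X(1 + 0.31)
Then Y → Y · (1 + 0.31)^3
     ≈ Y · 2.2481

Percentage change = ((1 + 0.31)^3 − 1) × 100% ≈ 124.8%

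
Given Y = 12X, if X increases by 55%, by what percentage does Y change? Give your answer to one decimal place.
55.0%

For Y = 12X:
If X → X(1 + 0.55)
Then Y → Y · (1 + 0.55)^1
     = Y · 1.5500

Percentage change = ((1 + 0.55)^1 − 1) × 100% = 55.0%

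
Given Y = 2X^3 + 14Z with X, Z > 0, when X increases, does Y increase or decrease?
Y increases

Taking the partial derivative:
∂Y/∂X = 6X^2

∂Y/∂X = 6X^2 > 0 (assuming positive values)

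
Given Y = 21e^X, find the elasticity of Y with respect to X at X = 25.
Elasticity = 25

Elasticity = (dY/dX) · (X/Y)

dY/dX = 21·e^X
At X = 25: dY/dX = 21·e^25, Y = 21·e^25

Elasticity = (21·e^25) · (25 / (21·e^25)) = 25

Interpretation: for a small percentage change in X, the percentage change in Y is approximately 25.00 times as large.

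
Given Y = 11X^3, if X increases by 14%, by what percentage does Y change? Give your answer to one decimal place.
48.2%

For Y = 11X^3:
If X → X(1 + 0.14)
Then Y → Y · (1 + 0.14)^3
     ≈ Y · 1.4815

Percentage change = ((1 + 0.14)^3 − 1) × 100% ≈ 48.2%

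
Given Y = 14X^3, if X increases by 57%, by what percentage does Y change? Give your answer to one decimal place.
287.0%

For Y = 14X^3:
If X → X(1 + 0.57)
Then Y → Y · (1 + 0.57)^3
     ≈ Y · 3.8699

Percentage change = ((1 + 0.57)^3 − 1) × 100% ≈ 287.0%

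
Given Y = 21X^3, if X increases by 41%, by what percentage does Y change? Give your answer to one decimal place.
180.3%

For Y = 21X^3:
If X → X(1 + 0.41)
Then Y → Y · (1 + 0.41)^3
     ≈ Y · 2.8032

Percentage change = ((1 + 0.41)^3 − 1) × 100% ≈ 180.3%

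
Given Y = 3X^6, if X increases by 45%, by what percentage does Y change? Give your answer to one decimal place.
829.4%

For Y = 3X^6:
If X → X(1 + 0.45)
Then Y → Y · (1 + 0.45)^6
     ≈ Y · 9.2941

Percentage change = ((1 + 0.45)^6 − 1) × 100% ≈ 829.4%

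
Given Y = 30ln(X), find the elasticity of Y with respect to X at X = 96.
Elasticity = 1/ln(96) ≈ 0.2191

Elasticity = (dY/dX) · (X/Y)

dY/dX = 30/X
At X = 96: dY/dX = 5/16, Y = 30·ln(96)

Elasticity = (5/16) · (96 / (30·ln(96))) = 1/ln(96) ≈ 0.2191

Interpretation: for a small percentage change in X, the percentage change in Y is approximately 0.22 times as large.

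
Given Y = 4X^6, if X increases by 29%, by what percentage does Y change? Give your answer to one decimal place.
360.8%

For Y = 4X^6:
If X → X(1 + 0.29)
Then Y → Y · (1 + 0.29)^6
     ≈ Y · 4.6083

Percentage change = ((1 + 0.29)^6 − 1) × 100% ≈ 360.8%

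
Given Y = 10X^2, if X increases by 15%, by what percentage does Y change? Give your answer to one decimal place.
32.3%

For Y = 10X^2:
If X → X(1 + 0.15)
Then Y → Y · (1 + 0.15)^2
     = Y · 1.3225

Percentage change = ((1 + 0.15)^2 − 1) × 100% ≈ 32.3%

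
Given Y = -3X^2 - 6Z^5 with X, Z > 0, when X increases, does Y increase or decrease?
Y decreases

Taking the partial derivative:
∂Y/∂X = -6X

∂Y/∂X = -6X < 0 (assuming positive values)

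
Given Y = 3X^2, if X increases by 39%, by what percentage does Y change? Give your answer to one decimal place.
93.2%

For Y = 3X^2:
If X → X(1 + 0.39)
Then Y → Y · (1 + 0.39)^2
     = Y · 1.9321

Percentage change = ((1 + 0.39)^2 − 1) × 100% ≈ 93.2%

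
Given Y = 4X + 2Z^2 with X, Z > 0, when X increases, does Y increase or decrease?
Y increases

Taking the partial derivative:
∂Y/∂X = 4

∂Y/∂X = 4 > 0 (assuming positive values)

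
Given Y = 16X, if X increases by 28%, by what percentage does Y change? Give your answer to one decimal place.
28.0%

For Y = 16X:
If X → X(1 + 0.28)
Then Y → Y · (1 + 0.28)^1
     = Y · 1.2800

Percentage change = ((1 + 0.28)^1 − 1) × 100% = 28.0%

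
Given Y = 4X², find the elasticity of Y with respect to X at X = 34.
Elasticity = 2

Elasticity = (dY/dX) · (X/Y)

dY/dX = 8·X
At X = 34: dY/dX = 272, Y = 4624

Elasticity = 272 · (34 / 4624) = 2

Interpretation: for a small percentage change in X, the percentage change in Y is approximately 2.00 times as large.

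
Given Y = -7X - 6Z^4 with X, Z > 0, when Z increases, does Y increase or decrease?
Y decreases

Taking the partial derivative:
∂Y/∂Z = -24Z^3

∂Y/∂Z = -24Z^3 < 0 (assuming positive values)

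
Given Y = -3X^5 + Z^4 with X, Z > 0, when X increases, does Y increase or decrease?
Y decreases

Taking the partial derivative:
∂Y/∂X = -15X^4

∂Y/∂X = -15X^4 < 0 (assuming positive values)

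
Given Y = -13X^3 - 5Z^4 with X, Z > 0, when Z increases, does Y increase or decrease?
Y decreases

Taking the partial derivative:
∂Y/∂Z = -20Z^3

∂Y/∂Z = -20Z^3 < 0 (assuming positive values)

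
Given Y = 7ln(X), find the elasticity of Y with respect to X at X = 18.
Elasticity = 1/ln(18) ≈ 0.3460

Elasticity = (dY/dX) · (X/Y)

dY/dX = 7/X
At X = 18: dY/dX = 7/18, Y = 7·ln(18)

Elasticity = (7/18) · (18 / (7·ln(18))) = 1/ln(18) ≈ 0.3460

Interpretation: for a small percentage change in X, the percentage change in Y is approximately 0.35 times as large.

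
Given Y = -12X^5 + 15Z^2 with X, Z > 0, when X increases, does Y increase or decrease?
Y decreases

Taking the partial derivative:
∂Y/∂X = -60X^4

∂Y/∂X = -60X^4 < 0 (assuming positive values)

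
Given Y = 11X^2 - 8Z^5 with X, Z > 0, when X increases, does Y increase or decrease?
Y increases

Taking the partial derivative:
∂Y/∂X = 22X

∂Y/∂X = 22X > 0 (assuming positive values)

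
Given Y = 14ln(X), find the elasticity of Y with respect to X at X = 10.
Elasticity = 1/ln(10) ≈ 0.4343

Elasticity = (dY/dX) · (X/Y)

dY/dX = 14/X
At X = 10: dY/dX = 7/5, Y = 14·ln(10)

Elasticity = (7/5) · (10 / (14·ln(10))) = 1/ln(10) ≈ 0.4343

Interpretation: for a small percentage change in X, the percentage change in Y is approximately 0.43 times as large.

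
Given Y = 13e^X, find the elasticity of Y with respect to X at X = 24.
Elasticity = 24

Elasticity = (dY/dX) · (X/Y)

dY/dX = 13·e^X
At X = 24: dY/dX = 13·e^24, Y = 13·e^24

Elasticity = (13·e^24) · (24 / (13·e^24)) = 24

Interpretation: for a small percentage change in X, the percentage change in Y is approximately 24.00 times as large.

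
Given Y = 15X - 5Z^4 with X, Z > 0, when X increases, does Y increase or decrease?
Y increases

Taking the partial derivative:
∂Y/∂X = 15

∂Y/∂X = 15 > 0 (assuming positive values)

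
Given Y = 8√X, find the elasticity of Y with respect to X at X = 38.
Elasticity = 1/2

Elasticity = (dY/dX) · (X/Y)

dY/dX = 4/√X
At X = 38: dY/dX = 2·√38/19, Y = 8·√38

Elasticity = (2·√38/19) · (38 / (8·√38)) = 1/2

Interpretation: for a small percentage change in X, the percentage change in Y is approximately 0.50 times as large.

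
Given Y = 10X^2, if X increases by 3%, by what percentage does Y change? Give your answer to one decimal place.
6.1%

For Y = 10X^2:
If X → X(1 + 0.03)
Then Y → Y · (1 + 0.03)^2
     = Y · 1.0609

Percentage change = ((1 + 0.03)^2 − 1) × 100% ≈ 6.1%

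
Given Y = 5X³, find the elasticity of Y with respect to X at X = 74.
Elasticity = 3

Elasticity = (dY/dX) · (X/Y)

dY/dX = 15·X²
At X = 74: dY/dX = 82140, Y = 2026120

Elasticity = 82140 · (74 / 2026120) = 3

Interpretation: for a small percentage change in X, the percentage change in Y is approximately 3.00 times as large.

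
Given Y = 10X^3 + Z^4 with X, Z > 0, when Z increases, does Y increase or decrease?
Y increases

Taking the partial derivative:
∂Y/∂Z = 4Z^3

∂Y/∂Z = 4Z^3 > 0 (assuming positive values)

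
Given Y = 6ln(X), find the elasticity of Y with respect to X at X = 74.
Elasticity = 1/ln(74) ≈ 0.2323

Elasticity = (dY/dX) · (X/Y)

dY/dX = 6/X
At X = 74: dY/dX = 3/37, Y = 6·ln(74)

Elasticity = (3/37) · (74 / (6·ln(74))) = 1/ln(74) ≈ 0.2323

Interpretation: for a small percentage change in X, the percentage change in Y is approximately 0.23 times as large.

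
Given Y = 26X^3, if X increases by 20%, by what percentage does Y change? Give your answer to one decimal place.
72.8%

For Y = 26X^3:
If X → X(1 + 0.2)
Then Y → Y · (1 + 0.2)^3
     = Y · 1.7280

Percentage change = ((1 + 0.2)^3 − 1) × 100% = 72.8%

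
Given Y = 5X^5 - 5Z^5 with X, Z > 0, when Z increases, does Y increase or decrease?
Y decreases

Taking the partial derivative:
∂Y/∂Z = -25Z^4

∂Y/∂Z = -25Z^4 < 0 (assuming positive values)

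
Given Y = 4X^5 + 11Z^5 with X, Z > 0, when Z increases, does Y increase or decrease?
Y increases

Taking the partial derivative:
∂Y/∂Z = 55Z^4

∂Y/∂Z = 55Z^4 > 0 (assuming positive values)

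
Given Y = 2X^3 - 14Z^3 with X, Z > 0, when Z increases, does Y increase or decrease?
Y decreases

Taking the partial derivative:
∂Y/∂Z = -42Z^2

∂Y/∂Z = -42Z^2 < 0 (assuming positive values)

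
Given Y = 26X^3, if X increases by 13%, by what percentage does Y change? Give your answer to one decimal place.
44.3%

For Y = 26X^3:
If X → X(1 + 0.13)
Then Y → Y · (1 + 0.13)^3
     ≈ Y · 1.4429

Percentage change = ((1 + 0.13)^3 − 1) × 100% ≈ 44.3%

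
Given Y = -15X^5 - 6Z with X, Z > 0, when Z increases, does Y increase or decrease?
Y decreases

Taking the partial derivative:
∂Y/∂Z = -6

∂Y/∂Z = -6 < 0 (assuming positive values)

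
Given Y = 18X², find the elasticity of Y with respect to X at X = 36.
Elasticity = 2

Elasticity = (dY/dX) · (X/Y)

dY/dX = 36·X
At X = 36: dY/dX = 1296, Y = 23328

Elasticity = 1296 · (36 / 23328) = 2

Interpretation: for a small percentage change in X, the percentage change in Y is approximately 2.00 times as large.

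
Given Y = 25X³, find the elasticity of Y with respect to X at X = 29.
Elasticity = 3

Elasticity = (dY/dX) · (X/Y)

dY/dX = 75·X²
At X = 29: dY/dX = 63075, Y = 609725

Elasticity = 63075 · (29 / 609725) = 3

Interpretation: for a small percentage change in X, the percentage change in Y is approximately 3.00 times as large.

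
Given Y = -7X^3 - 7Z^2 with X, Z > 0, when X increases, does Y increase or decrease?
Y decreases

Taking the partial derivative:
∂Y/∂X = -21X^2

∂Y/∂X = -21X^2 < 0 (assuming positive values)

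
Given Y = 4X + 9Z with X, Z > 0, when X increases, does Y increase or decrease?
Y increases

Taking the partial derivative:
∂Y/∂X = 4

∂Y/∂X = 4 > 0 (assuming positive values)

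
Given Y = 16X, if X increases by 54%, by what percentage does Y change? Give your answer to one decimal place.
54.0%

For Y = 16X:
If X → X(1 + 0.54)
Then Y → Y · (1 + 0.54)^1
     = Y · 1.5400

Percentage change = ((1 + 0.54)^1 − 1) × 100% = 54.0%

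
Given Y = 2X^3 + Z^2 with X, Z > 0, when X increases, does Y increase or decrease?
Y increases

Taking the partial derivative:
∂Y/∂X = 6X^2

∂Y/∂X = 6X^2 > 0 (assuming positive values)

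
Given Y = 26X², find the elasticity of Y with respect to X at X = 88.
Elasticity = 2

Elasticity = (dY/dX) · (X/Y)

dY/dX = 52·X
At X = 88: dY/dX = 4576, Y = 201344

Elasticity = 4576 · (88 / 201344) = 2

Interpretation: for a small percentage change in X, the percentage change in Y is approximately 2.00 times as large.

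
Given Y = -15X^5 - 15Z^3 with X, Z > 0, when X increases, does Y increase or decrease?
Y decreases

Taking the partial derivative:
∂Y/∂X = -75X^4

∂Y/∂X = -75X^4 < 0 (assuming positive values)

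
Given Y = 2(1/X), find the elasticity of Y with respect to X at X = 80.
Elasticity = -1

Elasticity = (dY/dX) · (X/Y)

dY/dX = -2/X²
At X = 80: dY/dX = -1/3200, Y = 1/40

Elasticity = (-1/3200) · (80 / (1/40)) = -1

Interpretation: for a small percentage change in X, the percentage change in Y is approximately -1.00 times as large.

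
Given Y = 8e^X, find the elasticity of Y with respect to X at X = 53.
Elasticity = 53

Elasticity = (dY/dX) · (X/Y)

dY/dX = 8·e^X
At X = 53: dY/dX = 8·e^53, Y = 8·e^53

Elasticity = (8·e^53) · (53 / (8·e^53)) = 53

Interpretation: for a small percentage change in X, the percentage change in Y is approximately 53.00 times as large.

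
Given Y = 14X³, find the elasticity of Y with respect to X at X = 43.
Elasticity = 3

Elasticity = (dY/dX) · (X/Y)

dY/dX = 42·X²
At X = 43: dY/dX = 77658, Y = 1113098

Elasticity = 77658 · (43 / 1113098) = 3

Interpretation: for a small percentage change in X, the percentage change in Y is approximately 3.00 times as large.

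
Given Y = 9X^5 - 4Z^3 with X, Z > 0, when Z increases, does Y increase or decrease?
Y decreases

Taking the partial derivative:
∂Y/∂Z = -12Z^2

∂Y/∂Z = -12Z^2 < 0 (assuming positive values)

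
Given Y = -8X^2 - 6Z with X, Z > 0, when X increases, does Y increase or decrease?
Y decreases

Taking the partial derivative:
∂Y/∂X = -16X

∂Y/∂X = -16X < 0 (assuming positive values)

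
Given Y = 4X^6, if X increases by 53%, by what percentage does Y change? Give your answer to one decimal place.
1182.8%

For Y = 4X^6:
If X → X(1 + 0.53)
Then Y → Y · (1 + 0.53)^6
     ≈ Y · 12.8277

Percentage change = ((1 + 0.53)^6 − 1) × 100% ≈ 1182.8%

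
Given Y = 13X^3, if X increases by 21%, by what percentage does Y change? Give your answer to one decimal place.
77.2%

For Y = 13X^3:
If X → X(1 + 0.21)
Then Y → Y · (1 + 0.21)^3
     ≈ Y · 1.7716

Percentage change = ((1 + 0.21)^3 − 1) × 100% ≈ 77.2%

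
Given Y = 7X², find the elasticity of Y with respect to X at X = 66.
Elasticity = 2

Elasticity = (dY/dX) · (X/Y)

dY/dX = 14·X
At X = 66: dY/dX = 924, Y = 30492

Elasticity = 924 · (66 / 30492) = 2

Interpretation: for a small percentage change in X, the percentage change in Y is approximately 2.00 times as large.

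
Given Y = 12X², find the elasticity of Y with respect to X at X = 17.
Elasticity = 2

Elasticity = (dY/dX) · (X/Y)

dY/dX = 24·X
At X = 17: dY/dX = 408, Y = 3468

Elasticity = 408 · (17 / 3468) = 2

Interpretation: for a small percentage change in X, the percentage change in Y is approximately 2.00 times as large.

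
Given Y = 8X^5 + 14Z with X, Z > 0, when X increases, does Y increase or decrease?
Y increases

Taking the partial derivative:
∂Y/∂X = 40X^4

∂Y/∂X = 40X^4 > 0 (assuming positive values)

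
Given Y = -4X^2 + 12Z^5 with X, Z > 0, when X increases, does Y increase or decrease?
Y decreases

Taking the partial derivative:
∂Y/∂X = -8X

∂Y/∂X = -8X < 0 (assuming positive values)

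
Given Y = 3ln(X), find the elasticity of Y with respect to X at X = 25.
Elasticity = 1/ln(25) ≈ 0.3107

Elasticity = (dY/dX) · (X/Y)

dY/dX = 3/X
At X = 25: dY/dX = 3/25, Y = 3·ln(25)

Elasticity = (3/25) · (25 / (3·ln(25))) = 1/ln(25) ≈ 0.3107

Interpretation: for a small percentage change in X, the percentage change in Y is approximately 0.31 times as large.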